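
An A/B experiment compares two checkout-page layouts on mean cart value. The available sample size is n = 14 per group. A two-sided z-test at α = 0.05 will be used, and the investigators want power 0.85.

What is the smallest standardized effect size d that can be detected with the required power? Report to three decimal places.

d ≈ 1.133

Required noncentrality: δ = z_{0.025} + z_{0.15} = 1.960 + 1.036 = 2.996.
(Lower-tail contribution to power is negligible for δ > 0.)
δ = d·√(n/2) ⇒ d = δ/√(n/2) = 2.996/√(14/2) = 1.1325.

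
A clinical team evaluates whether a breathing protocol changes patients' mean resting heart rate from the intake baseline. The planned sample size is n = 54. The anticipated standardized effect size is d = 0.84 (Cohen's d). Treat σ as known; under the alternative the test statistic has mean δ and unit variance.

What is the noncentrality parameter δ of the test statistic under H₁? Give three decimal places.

δ ≈ 6.173

The noncentrality parameter scales effect size by the design's sample-size factor: δ = d·√n = 0.84 × √54 = 6.1727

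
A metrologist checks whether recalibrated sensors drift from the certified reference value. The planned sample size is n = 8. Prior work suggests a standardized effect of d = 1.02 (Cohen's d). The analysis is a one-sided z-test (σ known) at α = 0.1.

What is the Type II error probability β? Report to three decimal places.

Noncentrality parameter: δ = d·√n = 1.02 × √8 = 2.8850
Critical value for a one-sided test at α = 0.1: z_α = 1.282.
Power = Φ(δ − 1.282) = Φ(1.603) = 0.9456.
Type II error: β = 1 − power = 1 − 0.9456 = 0.0544.

β ≈ 0.054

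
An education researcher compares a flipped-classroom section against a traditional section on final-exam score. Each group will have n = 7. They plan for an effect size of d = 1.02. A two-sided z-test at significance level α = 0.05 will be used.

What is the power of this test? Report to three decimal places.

Noncentrality parameter: δ = d·√(n/2) = 1.02 × √(7/2) = 1.9082
Two-sided α = 0.05 → critical value z_{0.025} = 1.960.
Power = Φ(δ − 1.960) + Φ(−δ − 1.960) = Φ(-0.052) + Φ(-3.868) = 0.4794 + 0.0001 = 0.4794.

Power ≈ 0.479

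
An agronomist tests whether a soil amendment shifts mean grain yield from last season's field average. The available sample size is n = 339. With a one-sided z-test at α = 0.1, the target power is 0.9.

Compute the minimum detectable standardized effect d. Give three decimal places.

d ≈ 0.139

Required noncentrality: δ = z_{0.1} + z_{0.10} = 1.282 + 1.282 = 2.563.
δ = d·√n ⇒ d = δ/√n = 2.563/√339 = 0.1392.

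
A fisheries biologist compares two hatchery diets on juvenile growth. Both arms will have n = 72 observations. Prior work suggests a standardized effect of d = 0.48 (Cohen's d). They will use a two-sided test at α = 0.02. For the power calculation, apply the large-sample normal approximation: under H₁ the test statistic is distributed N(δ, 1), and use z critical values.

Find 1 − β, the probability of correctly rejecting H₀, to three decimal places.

Power ≈ 0.710

Noncentrality parameter: δ = d·√(n/2) = 0.48 × √(72/2) = 2.8800
Critical value for a two-sided test at α = 0.02: z_{α/2} = 2.326.
Power = Φ(δ − 2.326) + Φ(−δ − 2.326) = Φ(0.554) + Φ(-5.206) = 0.7101 + 0.0000 = 0.7101.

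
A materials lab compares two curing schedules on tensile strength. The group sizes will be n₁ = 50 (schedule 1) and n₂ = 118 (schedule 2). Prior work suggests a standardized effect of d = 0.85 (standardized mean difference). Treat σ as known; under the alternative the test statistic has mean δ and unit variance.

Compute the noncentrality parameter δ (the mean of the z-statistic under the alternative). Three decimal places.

δ = d / √(1/n₁ + 1/n₂) = 0.85 / √(1/50 + 1/118) = 5.0372

δ ≈ 5.037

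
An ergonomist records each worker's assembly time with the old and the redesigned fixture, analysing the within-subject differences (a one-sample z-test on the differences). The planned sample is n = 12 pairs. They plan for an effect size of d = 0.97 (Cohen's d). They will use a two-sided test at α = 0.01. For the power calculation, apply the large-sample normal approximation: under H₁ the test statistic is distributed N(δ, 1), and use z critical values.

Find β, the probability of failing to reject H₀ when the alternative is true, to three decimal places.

β ≈ 0.216

Noncentrality parameter: δ = d·√n = 0.97 × √12 = 3.3602
Critical value for a two-sided test at α = 0.01: z_{α/2} = 2.576.
Power = Φ(δ − 2.576) + Φ(−δ − 2.576) = Φ(0.784) + Φ(-5.936) = 0.7836 + 0.0000 = 0.7836.
Type II error: β = 1 − power = 1 − 0.7836 = 0.2164.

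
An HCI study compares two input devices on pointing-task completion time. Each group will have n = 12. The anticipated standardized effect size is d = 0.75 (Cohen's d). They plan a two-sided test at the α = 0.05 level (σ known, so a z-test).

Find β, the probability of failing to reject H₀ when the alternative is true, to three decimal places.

Noncentrality parameter: δ = d·√(n/2) = 0.75 × √(12/2) = 1.8371
Two-sided α = 0.05 → critical value z_{0.025} = 1.960.
Power = Φ(δ − 1.960) + Φ(−δ − 1.960) = Φ(-0.123) + Φ(-3.797) = 0.4511 + 0.0001 = 0.4512.
Type II error: β = 1 − power = 1 − 0.4512 = 0.5488.

β ≈ 0.549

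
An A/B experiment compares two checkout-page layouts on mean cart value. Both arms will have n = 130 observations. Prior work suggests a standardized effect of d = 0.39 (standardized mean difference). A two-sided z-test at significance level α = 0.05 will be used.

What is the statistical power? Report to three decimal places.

Power ≈ 0.882

Noncentrality parameter: δ = d·√(n/2) = 0.39 × √(130/2) = 3.1443
Critical value for a two-sided test at α = 0.05: z_{α/2} = 1.960.
Power = Φ(δ − 1.960) + Φ(−δ − 1.960) = Φ(1.184) + Φ(-5.104) = 0.8819 + 0.0000 = 0.8819.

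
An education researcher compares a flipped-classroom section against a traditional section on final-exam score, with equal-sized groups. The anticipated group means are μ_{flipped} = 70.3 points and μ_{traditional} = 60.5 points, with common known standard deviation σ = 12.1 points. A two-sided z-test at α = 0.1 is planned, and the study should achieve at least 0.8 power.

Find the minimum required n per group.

n = 19 per group

Standardized effect: d = |μ_{flipped} − μ_{traditional}| / σ = |70.3 − 60.5| / 12.1 = 0.8099
For power 0.8 need Φ(δ − z_{0.05}) = 0.8, so δ = z_{0.05} + z_{0.20} = 1.645 + 0.842 = 2.486.
(Ignoring the negligible lower-tail rejection probability gives the usual closed-form inversion.)
δ = d·√(n/2) ⇒ n = 2(δ/d)² = 2 × (2.486 / 0.8099)² = 18.85.
Round up to the next whole unit.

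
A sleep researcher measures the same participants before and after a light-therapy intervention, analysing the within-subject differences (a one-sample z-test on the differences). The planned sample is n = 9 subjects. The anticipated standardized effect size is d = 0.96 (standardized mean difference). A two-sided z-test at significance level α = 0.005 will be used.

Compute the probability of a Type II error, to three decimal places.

β ≈ 0.471

Noncentrality parameter: δ = d·√n = 0.96 × √9 = 2.8800
Two-sided α = 0.005 → critical value z_{0.0025} = 2.807.
Power = Φ(δ − 2.807) + Φ(−δ − 2.807) = Φ(0.073) + Φ(-5.687) = 0.5291 + 0.0000 = 0.5291.
Type II error: β = 1 − power = 1 − 0.5291 = 0.4709.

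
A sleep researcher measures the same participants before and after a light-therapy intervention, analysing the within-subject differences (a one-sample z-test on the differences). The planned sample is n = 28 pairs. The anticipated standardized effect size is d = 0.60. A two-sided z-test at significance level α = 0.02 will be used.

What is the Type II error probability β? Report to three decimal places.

β ≈ 0.198

Noncentrality parameter: δ = d·√n = 0.60 × √28 = 3.1749
Critical value for a two-sided test at α = 0.02: z_{α/2} = 2.326.
Power = Φ(δ − 2.326) + Φ(−δ − 2.326) = Φ(0.849) + Φ(-5.501) = 0.8019 + 0.0000 = 0.8019.
Type II error: β = 1 − power = 1 − 0.8019 = 0.1981.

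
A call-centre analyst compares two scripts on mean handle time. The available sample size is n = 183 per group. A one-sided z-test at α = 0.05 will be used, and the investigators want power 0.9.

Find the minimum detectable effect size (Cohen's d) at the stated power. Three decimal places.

d ≈ 0.306

Required noncentrality: δ = z_{0.05} + z_{0.10} = 1.645 + 1.282 = 2.926.
δ = d·√(n/2) ⇒ d = δ/√(n/2) = 2.926/√(183/2) = 0.3059.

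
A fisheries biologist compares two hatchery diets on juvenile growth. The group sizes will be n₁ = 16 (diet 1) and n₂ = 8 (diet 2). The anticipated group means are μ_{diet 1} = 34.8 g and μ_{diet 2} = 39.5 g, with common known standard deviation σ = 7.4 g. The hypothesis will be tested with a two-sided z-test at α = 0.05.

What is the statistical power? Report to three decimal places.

Power ≈ 0.311

Standardized effect: d = |μ_{diet 1} − μ_{diet 2}| / σ = |34.8 − 39.5| / 7.4 = 0.6351
Noncentrality parameter: δ = d / √(1/n₁ + 1/n₂) = 0.6351 / √(1/16 + 1/8) = 1.4668
Two-sided α = 0.05 → critical value z_{0.025} = 1.960.
Power = Φ(δ − 1.960) + Φ(−δ − 1.960) = Φ(-0.493) + Φ(-3.427) = 0.3109 + 0.0003 = 0.3112.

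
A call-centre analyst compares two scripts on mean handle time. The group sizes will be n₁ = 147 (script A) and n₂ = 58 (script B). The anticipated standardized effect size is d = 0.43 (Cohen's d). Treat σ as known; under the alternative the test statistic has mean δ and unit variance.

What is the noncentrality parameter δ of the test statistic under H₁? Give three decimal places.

δ ≈ 2.773

δ = d / √(1/n₁ + 1/n₂) = 0.43 / √(1/147 + 1/58) = 2.7731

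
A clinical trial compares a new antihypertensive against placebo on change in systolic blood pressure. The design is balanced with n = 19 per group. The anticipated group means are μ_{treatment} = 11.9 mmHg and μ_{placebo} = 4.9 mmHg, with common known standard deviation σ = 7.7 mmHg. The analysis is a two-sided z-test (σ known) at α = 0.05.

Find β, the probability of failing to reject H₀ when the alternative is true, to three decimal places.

β ≈ 0.200

Standardized effect: d = |μ_{treatment} − μ_{placebo}| / σ = |11.9 − 4.9| / 7.7 = 0.9091
Noncentrality parameter: δ = d·√(n/2) = 0.9091 × √(19/2) = 2.8020
Critical value for a two-sided test at α = 0.05: z_{α/2} = 1.960.
Power = Φ(δ − 1.960) + Φ(−δ − 1.960) = Φ(0.842) + Φ(-4.762) = 0.8001 + 0.0000 = 0.8001.
Type II error: β = 1 − power = 1 − 0.8001 = 0.1999.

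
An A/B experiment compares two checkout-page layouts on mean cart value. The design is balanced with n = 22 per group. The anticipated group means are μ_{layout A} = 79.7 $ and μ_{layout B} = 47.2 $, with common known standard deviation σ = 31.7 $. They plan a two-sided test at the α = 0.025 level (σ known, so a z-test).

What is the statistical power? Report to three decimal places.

Standardized effect: d = |μ_{layout A} − μ_{layout B}| / σ = |79.7 − 47.2| / 31.7 = 1.0252
Noncentrality parameter: δ = d·√(n/2) = 1.0252 × √(22/2) = 3.4003
Critical value for a two-sided test at α = 0.025: z_{α/2} = 2.241.
Power = Φ(δ − 2.241) + Φ(−δ − 2.241) = Φ(1.159) + Φ(-5.642) = 0.8768 + 0.0000 = 0.8768.

Power ≈ 0.877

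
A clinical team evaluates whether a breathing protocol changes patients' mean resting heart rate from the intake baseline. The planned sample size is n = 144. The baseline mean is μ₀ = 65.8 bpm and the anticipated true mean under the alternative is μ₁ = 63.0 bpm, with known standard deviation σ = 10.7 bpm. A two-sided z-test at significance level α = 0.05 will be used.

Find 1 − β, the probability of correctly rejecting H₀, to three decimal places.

Power ≈ 0.881

Standardized effect: d = |μ₁ − μ₀| / σ = |63.0 − 65.8| / 10.7 = 0.2617
Noncentrality parameter: δ = d·√n = 0.2617 × √144 = 3.1402
Two-sided α = 0.05 → critical value z_{0.025} = 1.960.
Power = Φ(δ − 1.960) + Φ(−δ − 1.960) = Φ(1.180) + Φ(-5.100) = 0.8810 + 0.0000 = 0.8810.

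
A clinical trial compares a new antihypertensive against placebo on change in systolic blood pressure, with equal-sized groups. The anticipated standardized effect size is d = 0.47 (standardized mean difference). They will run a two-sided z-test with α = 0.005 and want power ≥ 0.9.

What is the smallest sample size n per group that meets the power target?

For power 0.9 need Φ(δ − z_{0.0025}) = 0.9, so δ = z_{0.0025} + z_{0.10} = 2.807 + 1.282 = 4.089.
(Ignoring the negligible lower-tail rejection probability gives the usual closed-form inversion.)
δ = d·√(n/2) ⇒ n = 2(δ/d)² = 2 × (4.089 / 0.47)² = 151.35.
Round up to the next whole unit.

n = 152 per group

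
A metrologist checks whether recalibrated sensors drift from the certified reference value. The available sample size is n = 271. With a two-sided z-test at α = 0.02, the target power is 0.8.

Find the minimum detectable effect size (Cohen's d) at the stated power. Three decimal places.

d ≈ 0.192

Required noncentrality: δ = z_{0.01} + z_{0.20} = 2.326 + 0.842 = 3.168.
(Lower-tail contribution to power is negligible for δ > 0.)
δ = d·√n ⇒ d = δ/√n = 3.168/√271 = 0.1924.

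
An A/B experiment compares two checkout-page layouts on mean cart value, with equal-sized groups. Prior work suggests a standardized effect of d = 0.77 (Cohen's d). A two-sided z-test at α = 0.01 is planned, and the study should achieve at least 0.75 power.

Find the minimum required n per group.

n = 36 per group

For power 0.75 need Φ(δ − z_{0.005}) = 0.75, so δ = z_{0.005} + z_{0.25} = 2.576 + 0.674 = 3.250.
(For δ > 0 the lower-tail rejection region contributes negligibly to power, so the one-term inversion is standard.)
δ = d·√(n/2) ⇒ n = 2(δ/d)² = 2 × (3.250 / 0.77)² = 35.64.
Rounding up, n = 36 per group.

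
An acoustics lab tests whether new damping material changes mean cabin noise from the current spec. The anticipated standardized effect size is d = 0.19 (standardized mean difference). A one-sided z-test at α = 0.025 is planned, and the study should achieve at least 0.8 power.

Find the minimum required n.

n = 218

Set Φ(δ − 1.960) = 0.8; then δ − 1.960 = Φ⁻¹(0.8) = 0.842, giving δ = 2.802.
δ = d·√n ⇒ n = (δ/d)² = (2.802 / 0.19)² = 217.42.
Round up to the next whole unit.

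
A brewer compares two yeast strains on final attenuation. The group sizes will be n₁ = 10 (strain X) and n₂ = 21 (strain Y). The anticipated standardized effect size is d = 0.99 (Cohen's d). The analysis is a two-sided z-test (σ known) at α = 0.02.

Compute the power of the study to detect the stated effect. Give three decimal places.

Power ≈ 0.599

Noncentrality parameter: δ = d / √(1/n₁ + 1/n₂) = 0.99 / √(1/10 + 1/21) = 2.5767
Two-sided α = 0.02 → critical value z_{0.01} = 2.326.
Power = Φ(δ − 2.326) + Φ(−δ − 2.326) = Φ(0.250) + Φ(-4.903) = 0.5988 + 0.0000 = 0.5988.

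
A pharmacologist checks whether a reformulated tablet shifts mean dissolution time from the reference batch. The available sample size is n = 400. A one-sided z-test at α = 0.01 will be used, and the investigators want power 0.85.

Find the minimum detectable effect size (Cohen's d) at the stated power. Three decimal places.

Need Φ(δ − 2.326) = 0.85, so δ = 2.326 + 1.036 = 3.363.
δ = d·√n ⇒ d = δ/√n = 3.363/√400 = 0.1681.

d ≈ 0.168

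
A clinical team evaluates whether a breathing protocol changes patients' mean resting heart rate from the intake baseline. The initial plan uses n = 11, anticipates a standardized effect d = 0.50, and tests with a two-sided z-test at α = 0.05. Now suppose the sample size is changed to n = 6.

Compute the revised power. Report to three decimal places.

With n = 6: δ = d·√n = 0.50 × √6 = 1.2247. Critical value z_{0.025} = 1.960.
Revised power = Φ(δ − 1.960) + Φ(−δ − 1.960) = Φ(-0.735) + Φ(-3.185) = 0.2311 + 0.0007 = 0.2318.

Power ≈ 0.232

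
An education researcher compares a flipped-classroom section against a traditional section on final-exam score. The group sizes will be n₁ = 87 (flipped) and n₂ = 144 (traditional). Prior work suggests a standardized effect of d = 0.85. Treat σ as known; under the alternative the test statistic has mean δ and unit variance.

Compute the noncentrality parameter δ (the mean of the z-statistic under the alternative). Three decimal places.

δ ≈ 6.260

The noncentrality parameter scales effect size by the design's sample-size factor: δ = d / √(1/n₁ + 1/n₂) = 0.85 / √(1/87 + 1/144) = 6.2597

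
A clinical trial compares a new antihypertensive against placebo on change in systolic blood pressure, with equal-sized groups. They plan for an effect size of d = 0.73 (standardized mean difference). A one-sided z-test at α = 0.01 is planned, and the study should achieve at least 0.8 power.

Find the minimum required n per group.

n = 38 per group

Set Φ(δ − 2.326) = 0.8; then δ − 2.326 = Φ⁻¹(0.8) = 0.842, giving δ = 3.168.
δ = d·√(n/2) ⇒ n = 2(δ/d)² = 2 × (3.168 / 0.73)² = 37.67.
Rounding up, n = 38 per group.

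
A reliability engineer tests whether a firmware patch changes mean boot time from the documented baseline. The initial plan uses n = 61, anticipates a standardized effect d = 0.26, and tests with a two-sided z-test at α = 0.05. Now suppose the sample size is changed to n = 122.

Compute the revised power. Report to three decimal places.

With n = 122: δ = d·√n = 0.26 × √122 = 2.8718. Critical value z_{0.025} = 1.960.
Revised power = Φ(δ − 1.960) + Φ(−δ − 1.960) = Φ(0.912) + Φ(-4.832) = 0.8191 + 0.0000 = 0.8191.

Power ≈ 0.819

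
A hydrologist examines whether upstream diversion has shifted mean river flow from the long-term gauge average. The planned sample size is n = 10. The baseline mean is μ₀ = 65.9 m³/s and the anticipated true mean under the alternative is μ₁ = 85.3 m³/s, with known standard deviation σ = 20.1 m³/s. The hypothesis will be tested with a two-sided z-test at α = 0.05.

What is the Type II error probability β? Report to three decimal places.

β ≈ 0.137

Standardized effect: d = |μ₁ − μ₀| / σ = |85.3 − 65.9| / 20.1 = 0.9652
Noncentrality parameter: δ = d·√n = 0.9652 × √10 = 3.0521
Two-sided α = 0.05 → critical value z_{0.025} = 1.960.
Power = Φ(δ − 1.960) + Φ(−δ − 1.960) = Φ(1.092) + Φ(-5.012) = 0.8626 + 0.0000 = 0.8626.
Type II error: β = 1 − power = 1 − 0.8626 = 0.1374.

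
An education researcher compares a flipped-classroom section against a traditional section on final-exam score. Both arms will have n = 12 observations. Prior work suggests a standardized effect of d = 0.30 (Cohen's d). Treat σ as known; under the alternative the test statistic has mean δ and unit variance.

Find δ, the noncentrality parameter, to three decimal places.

δ ≈ 0.735

The noncentrality parameter scales effect size by the design's sample-size factor: δ = d·√(n/2) = 0.30 × √(12/2) = 0.7348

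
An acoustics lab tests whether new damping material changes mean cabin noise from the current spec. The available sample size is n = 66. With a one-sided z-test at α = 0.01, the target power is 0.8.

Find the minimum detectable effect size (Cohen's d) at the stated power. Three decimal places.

Required noncentrality: δ = z_{0.01} + z_{0.20} = 2.326 + 0.842 = 3.168.
δ = d·√n ⇒ d = δ/√n = 3.168/√66 = 0.3900.

d ≈ 0.390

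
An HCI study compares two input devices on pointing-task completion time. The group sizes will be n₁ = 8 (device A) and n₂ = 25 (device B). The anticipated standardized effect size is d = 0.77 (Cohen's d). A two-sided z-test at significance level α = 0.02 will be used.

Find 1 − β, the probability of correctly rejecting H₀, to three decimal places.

Noncentrality parameter: δ = d / √(1/n₁ + 1/n₂) = 0.77 / √(1/8 + 1/25) = 1.8956
Critical value for a two-sided test at α = 0.02: z_{α/2} = 2.326.
Power = Φ(δ − 2.326) + Φ(−δ − 2.326) = Φ(-0.431) + Φ(-4.222) = 0.3333 + 0.0000 = 0.3333.

Power ≈ 0.333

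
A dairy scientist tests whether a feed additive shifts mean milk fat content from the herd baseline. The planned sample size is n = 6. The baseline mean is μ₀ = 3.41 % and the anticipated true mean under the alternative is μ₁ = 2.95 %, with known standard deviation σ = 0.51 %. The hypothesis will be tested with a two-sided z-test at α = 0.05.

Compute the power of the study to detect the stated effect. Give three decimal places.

Power ≈ 0.598

Standardized effect: d = |μ₁ − μ₀| / σ = |2.95 − 3.41| / 0.51 = 0.9020
Noncentrality parameter: δ = d·√n = 0.9020 × √6 = 2.2093
Critical value for a two-sided test at α = 0.05: z_{α/2} = 1.960.
Power = Φ(δ − 1.960) + Φ(−δ − 1.960) = Φ(0.249) + Φ(-4.169) = 0.5985 + 0.0000 = 0.5985.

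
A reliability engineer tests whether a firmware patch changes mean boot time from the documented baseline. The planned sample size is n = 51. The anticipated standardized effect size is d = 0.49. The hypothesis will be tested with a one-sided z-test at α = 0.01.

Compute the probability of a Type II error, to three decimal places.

Noncentrality parameter: δ = d·√n = 0.49 × √51 = 3.4993
One-sided α = 0.01 → critical value z_{0.01} = 2.326.
Power = P(Z > 2.326 − δ) = Φ(1.173) = 0.8796.
Type II error: β = 1 − power = 1 − 0.8796 = 0.1204.

β ≈ 0.120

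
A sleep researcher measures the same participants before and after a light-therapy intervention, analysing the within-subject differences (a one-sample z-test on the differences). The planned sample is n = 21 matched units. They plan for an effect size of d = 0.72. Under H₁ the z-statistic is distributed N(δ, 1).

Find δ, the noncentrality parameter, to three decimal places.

The noncentrality parameter scales effect size by the design's sample-size factor: δ = d·√n = 0.72 × √21 = 3.2995

δ ≈ 3.299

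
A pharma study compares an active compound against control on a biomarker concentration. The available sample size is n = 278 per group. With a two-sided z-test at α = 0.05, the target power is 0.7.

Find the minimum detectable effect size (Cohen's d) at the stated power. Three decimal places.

Need Φ(δ − 1.960) = 0.7, so δ = 1.960 + 0.524 = 2.484.
(Lower-tail contribution to power is negligible for δ > 0.)
δ = d·√(n/2) ⇒ d = δ/√(n/2) = 2.484/√(278/2) = 0.2107.

d ≈ 0.211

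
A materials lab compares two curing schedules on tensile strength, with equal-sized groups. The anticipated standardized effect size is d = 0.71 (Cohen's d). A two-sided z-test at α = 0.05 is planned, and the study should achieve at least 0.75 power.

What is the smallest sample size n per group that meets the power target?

n = 28 per group

Set Φ(δ − 1.960) = 0.75; then δ − 1.960 = Φ⁻¹(0.75) = 0.674, giving δ = 2.634.
(The Φ(−δ − z_{α/2}) term is vanishingly small for δ > 0 and is dropped in the standard sample-size formula.)
δ = d·√(n/2) ⇒ n = 2(δ/d)² = 2 × (2.634 / 0.71)² = 27.54.
Round up to the next whole unit.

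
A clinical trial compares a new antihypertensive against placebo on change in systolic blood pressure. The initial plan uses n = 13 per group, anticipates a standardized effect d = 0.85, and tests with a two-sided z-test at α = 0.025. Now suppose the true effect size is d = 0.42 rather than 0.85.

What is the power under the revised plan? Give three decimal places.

Power ≈ 0.121

With d = 0.42: δ = d·√(n/2) = 0.42 × √(13/2) = 1.0708. Critical value z_{0.0125} = 2.241.
Revised power = Φ(δ − 2.241) + Φ(−δ − 2.241) = Φ(-1.171) + Φ(-3.312) = 0.1209 + 0.0005 = 0.1213.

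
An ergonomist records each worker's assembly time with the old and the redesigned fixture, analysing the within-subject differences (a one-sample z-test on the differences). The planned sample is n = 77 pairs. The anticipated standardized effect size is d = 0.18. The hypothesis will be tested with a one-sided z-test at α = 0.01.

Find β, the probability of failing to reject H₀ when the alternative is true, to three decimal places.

Noncentrality parameter: λ = d·√n = 0.18 × √77 = 1.5795
Critical value for a one-sided test at α = 0.01: z_α = 2.326.
Power = P(Z > 2.326 − λ) = Φ(-0.747) = 0.2276.
Type II error: β = 1 − power = 1 − 0.2276 = 0.7724.

β ≈ 0.772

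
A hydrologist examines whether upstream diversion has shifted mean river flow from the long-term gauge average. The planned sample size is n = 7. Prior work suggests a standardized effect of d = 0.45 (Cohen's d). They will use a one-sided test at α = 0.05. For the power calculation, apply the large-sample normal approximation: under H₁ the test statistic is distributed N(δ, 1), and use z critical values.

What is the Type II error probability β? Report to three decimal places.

Noncentrality parameter: δ = d·√n = 0.45 × √7 = 1.1906
Critical value for a one-sided test at α = 0.05: z_α = 1.645.
Power = Φ(δ − 1.645) = Φ(-0.454) = 0.3248.
Type II error: β = 1 − power = 1 − 0.3248 = 0.6752.

β ≈ 0.675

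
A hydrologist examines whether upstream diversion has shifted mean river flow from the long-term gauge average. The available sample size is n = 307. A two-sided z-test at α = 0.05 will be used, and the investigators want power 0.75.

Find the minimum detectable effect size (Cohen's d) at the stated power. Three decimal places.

d ≈ 0.150

Required noncentrality: δ = z_{0.025} + z_{0.25} = 1.960 + 0.674 = 2.634.
(Lower-tail contribution to power is negligible for δ > 0.)
δ = d·√n ⇒ d = δ/√n = 2.634/√307 = 0.1504.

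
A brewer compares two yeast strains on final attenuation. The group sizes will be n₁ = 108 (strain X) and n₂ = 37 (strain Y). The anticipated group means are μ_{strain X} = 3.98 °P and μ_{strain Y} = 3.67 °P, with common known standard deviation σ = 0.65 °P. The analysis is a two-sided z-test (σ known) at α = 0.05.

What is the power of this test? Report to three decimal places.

Standardized effect: d = |μ_{strain X} − μ_{strain Y}| / σ = |3.98 − 3.67| / 0.65 = 0.4769
Noncentrality parameter: δ = d / √(1/n₁ + 1/n₂) = 0.4769 / √(1/108 + 1/37) = 2.5037
Critical value for a two-sided test at α = 0.05: z_{α/2} = 1.960.
Power = Φ(δ − 1.960) + Φ(−δ − 1.960) = Φ(0.544) + Φ(-4.464) = 0.7067 + 0.0000 = 0.7067.

Power ≈ 0.707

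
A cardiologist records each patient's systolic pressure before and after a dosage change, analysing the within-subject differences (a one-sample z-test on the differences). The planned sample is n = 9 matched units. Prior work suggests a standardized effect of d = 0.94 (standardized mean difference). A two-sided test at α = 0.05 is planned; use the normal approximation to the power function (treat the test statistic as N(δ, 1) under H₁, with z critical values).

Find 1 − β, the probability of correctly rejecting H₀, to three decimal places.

Power ≈ 0.805

Noncentrality parameter: δ = d·√n = 0.94 × √9 = 2.8200
Two-sided α = 0.05 → critical value z_{0.025} = 1.960.
Power = Φ(δ − 1.960) + Φ(−δ − 1.960) = Φ(0.860) + Φ(-4.780) = 0.8051 + 0.0000 = 0.8051.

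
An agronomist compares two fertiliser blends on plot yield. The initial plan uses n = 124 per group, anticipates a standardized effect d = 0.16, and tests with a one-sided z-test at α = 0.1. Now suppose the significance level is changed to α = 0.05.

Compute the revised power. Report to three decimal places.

Power ≈ 0.350

δ = d·√(n/2) = 0.16 × √(124/2) = 1.2598 (unchanged). New critical value: z_{0.05} = 1.645.
Revised power = P(Z > 1.645 − δ) = Φ(-0.385) = 0.3501.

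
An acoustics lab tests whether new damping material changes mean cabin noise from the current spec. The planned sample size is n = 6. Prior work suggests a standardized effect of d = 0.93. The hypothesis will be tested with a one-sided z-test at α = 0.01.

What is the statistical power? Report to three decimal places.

Power ≈ 0.481

Noncentrality parameter: δ = d·√n = 0.93 × √6 = 2.2780
One-sided α = 0.01 → critical value z_{0.01} = 2.326.
Power = Φ(δ − 2.326) = Φ(-0.048) = 0.4807.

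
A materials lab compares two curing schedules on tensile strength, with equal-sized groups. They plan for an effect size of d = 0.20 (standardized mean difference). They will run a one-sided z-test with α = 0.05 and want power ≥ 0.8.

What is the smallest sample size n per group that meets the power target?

n = 310 per group

Set Φ(δ − 1.645) = 0.8; then δ − 1.645 = Φ⁻¹(0.8) = 0.842, giving δ = 2.486.
δ = d·√(n/2) ⇒ n = 2(δ/d)² = 2 × (2.486 / 0.20)² = 309.13.
Round up to the next whole unit.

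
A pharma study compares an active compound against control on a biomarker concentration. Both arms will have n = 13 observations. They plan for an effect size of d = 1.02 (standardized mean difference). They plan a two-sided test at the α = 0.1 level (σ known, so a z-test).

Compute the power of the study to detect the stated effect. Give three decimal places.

Power ≈ 0.830

Noncentrality parameter: δ = d·√(n/2) = 1.02 × √(13/2) = 2.6005
Two-sided α = 0.1 → critical value z_{0.05} = 1.645.
Power = Φ(δ − 1.645) + Φ(−δ − 1.645) = Φ(0.956) + Φ(-4.245) = 0.8304 + 0.0000 = 0.8304.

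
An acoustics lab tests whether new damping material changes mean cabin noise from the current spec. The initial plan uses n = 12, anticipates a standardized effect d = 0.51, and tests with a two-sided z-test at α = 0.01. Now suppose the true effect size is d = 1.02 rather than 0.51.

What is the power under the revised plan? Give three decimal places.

Power ≈ 0.831

With d = 1.02: δ = d·√n = 1.02 × √12 = 3.5334. Critical value z_{0.005} = 2.576.
Revised power = Φ(δ − 2.576) + Φ(−δ − 2.576) = Φ(0.958) + Φ(-6.109) = 0.8309 + 0.0000 = 0.8309.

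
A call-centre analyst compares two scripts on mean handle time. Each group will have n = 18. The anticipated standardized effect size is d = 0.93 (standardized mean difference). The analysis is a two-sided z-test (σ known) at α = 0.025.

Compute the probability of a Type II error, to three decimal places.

Noncentrality parameter: δ = d·√(n/2) = 0.93 × √(18/2) = 2.7900
Critical value for a two-sided test at α = 0.025: z_{α/2} = 2.241.
Power = Φ(δ − 2.241) + Φ(−δ − 2.241) = Φ(0.549) + Φ(-5.031) = 0.7084 + 0.0000 = 0.7084.
Type II error: β = 1 − power = 1 − 0.7084 = 0.2916.

β ≈ 0.292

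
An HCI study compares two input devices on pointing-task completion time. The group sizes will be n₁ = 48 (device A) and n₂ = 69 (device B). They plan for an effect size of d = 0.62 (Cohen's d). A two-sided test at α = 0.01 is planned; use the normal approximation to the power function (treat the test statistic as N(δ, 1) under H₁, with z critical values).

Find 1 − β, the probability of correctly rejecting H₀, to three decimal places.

Power ≈ 0.765

Noncentrality parameter: δ = d / √(1/n₁ + 1/n₂) = 0.62 / √(1/48 + 1/69) = 3.2987
Critical value for a two-sided test at α = 0.01: z_{α/2} = 2.576.
Power = Φ(δ − 2.576) + Φ(−δ − 2.576) = Φ(0.723) + Φ(-5.875) = 0.7651 + 0.0000 = 0.7651.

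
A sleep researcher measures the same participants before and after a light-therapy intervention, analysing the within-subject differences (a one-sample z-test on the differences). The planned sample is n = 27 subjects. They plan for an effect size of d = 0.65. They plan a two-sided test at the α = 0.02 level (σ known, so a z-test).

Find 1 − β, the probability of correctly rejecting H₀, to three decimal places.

Power ≈ 0.853

Noncentrality parameter: λ = d·√n = 0.65 × √27 = 3.3775
Two-sided α = 0.02 → critical value z_{0.01} = 2.326.
Power = Φ(λ − 2.326) + Φ(−λ − 2.326) = Φ(1.051) + Φ(-5.704) = 0.8534 + 0.0000 = 0.8534.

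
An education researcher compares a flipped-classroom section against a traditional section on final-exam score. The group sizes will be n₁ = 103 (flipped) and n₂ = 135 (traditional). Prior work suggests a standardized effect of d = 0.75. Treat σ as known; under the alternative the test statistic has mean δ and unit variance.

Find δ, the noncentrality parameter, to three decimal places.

δ ≈ 5.733

The noncentrality parameter scales effect size by the design's sample-size factor: δ = d / √(1/n₁ + 1/n₂) = 0.75 / √(1/103 + 1/135) = 5.7327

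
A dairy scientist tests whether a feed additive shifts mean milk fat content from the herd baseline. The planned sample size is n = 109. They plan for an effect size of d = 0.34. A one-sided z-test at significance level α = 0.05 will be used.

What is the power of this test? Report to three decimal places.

Power ≈ 0.972

Noncentrality parameter: δ = d·√n = 0.34 × √109 = 3.5497
Critical value for a one-sided test at α = 0.05: z_α = 1.645.
Power = P(Z > 1.645 − δ) = Φ(1.905) = 0.9716.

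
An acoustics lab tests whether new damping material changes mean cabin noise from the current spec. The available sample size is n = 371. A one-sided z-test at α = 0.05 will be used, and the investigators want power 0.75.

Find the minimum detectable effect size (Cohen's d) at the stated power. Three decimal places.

d ≈ 0.120

Need Φ(δ − 1.645) = 0.75, so δ = 1.645 + 0.674 = 2.319.
δ = d·√n ⇒ d = δ/√n = 2.319/√371 = 0.1204.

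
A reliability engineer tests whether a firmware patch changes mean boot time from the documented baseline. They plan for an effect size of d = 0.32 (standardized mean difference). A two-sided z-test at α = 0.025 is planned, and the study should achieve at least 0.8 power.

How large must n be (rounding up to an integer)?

For power 0.8 need Φ(δ − z_{0.0125}) = 0.8, so δ = z_{0.0125} + z_{0.20} = 2.241 + 0.842 = 3.083.
(For δ > 0 the lower-tail rejection region contributes negligibly to power, so the one-term inversion is standard.)
δ = d·√n ⇒ n = (δ/d)² = (3.083 / 0.32)² = 92.82.
Round up to the next whole unit.

n = 93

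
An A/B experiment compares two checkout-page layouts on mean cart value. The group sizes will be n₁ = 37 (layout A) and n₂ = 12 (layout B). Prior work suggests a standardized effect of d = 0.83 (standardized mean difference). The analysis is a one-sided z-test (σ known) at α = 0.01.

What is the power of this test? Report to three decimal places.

Power ≈ 0.568

Noncentrality parameter: δ = d / √(1/n₁ + 1/n₂) = 0.83 / √(1/37 + 1/12) = 2.4985
One-sided α = 0.01 → critical value z_{0.01} = 2.326.
Power = Φ(δ − 2.326) = Φ(0.172) = 0.5683.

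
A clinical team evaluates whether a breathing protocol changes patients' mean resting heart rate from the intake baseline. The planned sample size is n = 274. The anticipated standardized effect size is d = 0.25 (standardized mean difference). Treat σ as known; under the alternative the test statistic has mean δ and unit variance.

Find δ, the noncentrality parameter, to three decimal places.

δ ≈ 4.138

δ = d·√n = 0.25 × √274 = 4.1382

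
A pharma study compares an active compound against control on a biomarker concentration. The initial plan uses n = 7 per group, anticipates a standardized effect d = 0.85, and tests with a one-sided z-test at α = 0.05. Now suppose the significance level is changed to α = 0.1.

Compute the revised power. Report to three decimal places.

δ = d·√(n/2) = 0.85 × √(7/2) = 1.5902 (unchanged). New critical value: z_{0.1} = 1.282.
Revised power = P(Z > 1.282 − δ) = Φ(0.309) = 0.6212.

Power ≈ 0.621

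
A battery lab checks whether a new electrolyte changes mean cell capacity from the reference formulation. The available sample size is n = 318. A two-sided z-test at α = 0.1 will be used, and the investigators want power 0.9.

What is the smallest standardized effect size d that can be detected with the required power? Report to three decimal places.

d ≈ 0.164

Required noncentrality: δ = z_{0.05} + z_{0.10} = 1.645 + 1.282 = 2.926.
(Lower-tail contribution to power is negligible for δ > 0.)
δ = d·√n ⇒ d = δ/√n = 2.926/√318 = 0.1641.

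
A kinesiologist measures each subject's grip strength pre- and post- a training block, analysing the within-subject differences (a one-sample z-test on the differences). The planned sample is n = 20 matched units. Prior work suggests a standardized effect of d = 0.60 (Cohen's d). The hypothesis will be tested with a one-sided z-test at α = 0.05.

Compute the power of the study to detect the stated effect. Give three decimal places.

Power ≈ 0.850

Noncentrality parameter: δ = d·√n = 0.60 × √20 = 2.6833
One-sided α = 0.05 → critical value z_{0.05} = 1.645.
Power = P(Z > 1.645 − δ) = Φ(1.038) = 0.8505.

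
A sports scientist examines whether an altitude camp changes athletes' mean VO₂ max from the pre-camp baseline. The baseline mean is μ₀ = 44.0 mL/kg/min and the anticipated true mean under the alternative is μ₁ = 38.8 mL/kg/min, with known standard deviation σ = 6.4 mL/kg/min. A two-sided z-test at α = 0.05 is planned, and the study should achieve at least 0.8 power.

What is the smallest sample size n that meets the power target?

Standardized effect: d = |μ₁ − μ₀| / σ = |38.8 − 44.0| / 6.4 = 0.8125
For power 0.8 need Φ(δ − z_{0.025}) = 0.8, so δ = z_{0.025} + z_{0.20} = 1.960 + 0.842 = 2.802.
(Ignoring the negligible lower-tail rejection probability gives the usual closed-form inversion.)
δ = d·√n ⇒ n = (δ/d)² = (2.802 / 0.8125)² = 11.89.
Rounding up, n = 12.

n = 12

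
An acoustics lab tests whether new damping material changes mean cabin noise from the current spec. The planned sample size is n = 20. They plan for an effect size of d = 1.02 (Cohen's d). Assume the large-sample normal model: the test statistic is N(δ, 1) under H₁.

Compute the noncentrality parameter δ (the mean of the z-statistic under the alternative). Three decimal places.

δ ≈ 4.562

δ = d·√n = 1.02 × √20 = 4.5616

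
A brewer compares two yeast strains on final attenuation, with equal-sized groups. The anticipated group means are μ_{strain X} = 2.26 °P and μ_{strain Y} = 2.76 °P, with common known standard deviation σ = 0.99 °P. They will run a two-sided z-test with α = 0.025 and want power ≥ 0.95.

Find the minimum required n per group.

n = 119 per group

Standardized effect: d = |μ_{strain X} − μ_{strain Y}| / σ = |2.26 − 2.76| / 0.99 = 0.5051
Set Φ(δ − 2.241) = 0.95; then δ − 2.241 = Φ⁻¹(0.95) = 1.645, giving δ = 3.886.
(The Φ(−δ − z_{α/2}) term is vanishingly small for δ > 0 and is dropped in the standard sample-size formula.)
δ = d·√(n/2) ⇒ n = 2(δ/d)² = 2 × (3.886 / 0.5051)² = 118.42.
Rounding up, n = 119 per group.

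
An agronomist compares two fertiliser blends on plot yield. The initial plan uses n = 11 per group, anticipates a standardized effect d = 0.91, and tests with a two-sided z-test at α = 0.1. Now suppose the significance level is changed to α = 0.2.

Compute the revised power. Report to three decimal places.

Power ≈ 0.803

δ = d·√(n/2) = 0.91 × √(11/2) = 2.1341 (unchanged). New critical value: z_{0.1} = 1.282.
Revised power = Φ(δ − 1.282) + Φ(−δ − 1.282) = Φ(0.853) + Φ(-3.416) = 0.8031 + 0.0003 = 0.8034.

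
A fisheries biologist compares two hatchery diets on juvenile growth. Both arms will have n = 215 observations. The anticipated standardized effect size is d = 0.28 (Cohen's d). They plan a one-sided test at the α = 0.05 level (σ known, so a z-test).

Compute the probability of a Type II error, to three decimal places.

β ≈ 0.104

Noncentrality parameter: λ = d·√(n/2) = 0.28 × √(215/2) = 2.9031
Critical value for a one-sided test at α = 0.05: z_α = 1.645.
Power = Φ(λ − 1.645) = Φ(1.258) = 0.8958.
Type II error: β = 1 − power = 1 − 0.8958 = 0.1042.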